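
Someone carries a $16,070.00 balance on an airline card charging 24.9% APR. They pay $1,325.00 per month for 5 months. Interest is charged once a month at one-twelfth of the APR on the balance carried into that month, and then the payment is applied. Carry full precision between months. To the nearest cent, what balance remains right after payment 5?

$10,902.20

Monthly rate r = 24.9%/12 = 2.075% = 0.02075.
Each month: B ← B·(1+r) − $1,325.00.
Month 1: interest $333.45; balance after payment $15,078.45.
Month 2: interest $312.88; balance after payment $14,066.33.
Month 3: interest $291.88; balance after payment $13,033.21.
Month 4: interest $270.44; balance after payment $11,978.65.
Month 5: interest $248.56; balance after payment $10,902.20.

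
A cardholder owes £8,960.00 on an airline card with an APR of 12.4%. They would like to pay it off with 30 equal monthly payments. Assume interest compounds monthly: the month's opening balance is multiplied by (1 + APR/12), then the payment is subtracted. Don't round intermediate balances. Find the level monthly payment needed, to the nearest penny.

£348.88

Monthly rate r = 12.4%/12 = 1.03333% = 0.0103333.
Level-payment amortization: P = B₀·r / (1 − (1+r)^(−n)) = 8960.00·0.0103333 / (1 − 1.01033^(−30)).
Denominator 1 − (1+r)^(−30) = 0.265385408.
P = 92.5867 / 0.265385408 ≈ 348.88.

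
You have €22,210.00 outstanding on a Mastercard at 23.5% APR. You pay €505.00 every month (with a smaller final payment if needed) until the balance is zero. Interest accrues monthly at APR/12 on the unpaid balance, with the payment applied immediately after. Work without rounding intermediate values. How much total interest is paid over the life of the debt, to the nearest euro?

€29,225

Monthly rate r = 23.5%/12 = 1.95833% = 0.0195833.
Payoff takes n = ⌈−ln(1 − rB₀/P)/ln(1+r)⌉ = ⌈101.850⌉ = 102 payments; the last is €430.03.
Total paid = 101·€505.00 + €430.03 = €51,435.03.
Total interest = total paid − principal = €51,435.03 − €22,210.00 = €29,225.03.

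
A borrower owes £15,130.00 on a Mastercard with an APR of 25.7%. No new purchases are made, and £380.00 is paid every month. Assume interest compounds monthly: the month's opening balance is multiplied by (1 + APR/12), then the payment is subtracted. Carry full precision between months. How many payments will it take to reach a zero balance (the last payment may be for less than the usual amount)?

91 months

Monthly rate r = 25.7%/12 = 2.14167% = 0.0214167.
Recurrence: B ← B·(1+r) − £380.00.
Month 1: interest £324.03; balance after payment £15,074.03.
Month 2: interest £322.84; balance after payment £15,016.87.
Closed form: n = −ln(1 − rB₀/P)/ln(1+r) = −ln(0.14728)/ln(1.02142) ≈ 90.391, so the balance reaches zero during payment 91.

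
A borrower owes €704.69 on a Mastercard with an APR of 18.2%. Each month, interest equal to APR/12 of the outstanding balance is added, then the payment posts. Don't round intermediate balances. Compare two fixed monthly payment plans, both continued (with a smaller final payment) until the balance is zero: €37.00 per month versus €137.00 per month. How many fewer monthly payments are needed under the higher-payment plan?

17 fewer payments

Monthly rate r = 18.2%/12 = 1.51667% = 0.0151667.
At €37.00/mo: n = ⌈−ln(1 − rB₀/P)/ln(1+r)⌉ = 23 payments (last €23.96); total interest = total paid − €704.69 = €133.27.
At €137.00/mo: 6 payments (last €54.49); total interest €34.80.
Payments saved = 23 − 6 = 17.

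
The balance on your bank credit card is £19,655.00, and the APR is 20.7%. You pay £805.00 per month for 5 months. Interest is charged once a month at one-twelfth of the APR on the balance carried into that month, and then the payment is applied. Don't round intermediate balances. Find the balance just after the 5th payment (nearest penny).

Monthly rate r = 20.7%/12 = 1.725% = 0.01725.
Each month: B ← B·(1+r) − £805.00.
Month 1: interest £339.05; balance after payment £19,189.05.
Month 2: interest £331.01; balance after payment £18,715.06.
Month 3: interest £322.83; balance after payment £18,232.89.
Month 4: interest £314.52; balance after payment £17,742.41.
Month 5: interest £306.06; balance after payment £17,243.47.

£17,243.47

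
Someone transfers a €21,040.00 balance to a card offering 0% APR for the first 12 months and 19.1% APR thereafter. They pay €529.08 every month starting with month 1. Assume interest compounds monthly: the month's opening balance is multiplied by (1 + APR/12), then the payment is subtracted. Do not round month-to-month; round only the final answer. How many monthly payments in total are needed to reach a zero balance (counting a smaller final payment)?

Promo months 1–12 at r₀ = 0%/12 = 0; months 13+ at r₁ = 19.1%/12 = 0.0159167.
After month 12 (no interest yet): B = €21,040.00 − 12·€529.08 = €14,691.04.
Then at r₁ with €529.08/mo: n₂ = −ln(1 − r₁·B/P)/ln(1+r₁) ≈ 36.94 → 37 more payments.

49 payments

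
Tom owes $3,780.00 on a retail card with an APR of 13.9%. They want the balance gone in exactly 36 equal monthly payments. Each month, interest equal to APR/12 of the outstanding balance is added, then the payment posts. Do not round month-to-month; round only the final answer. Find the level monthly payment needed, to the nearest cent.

Monthly rate r = 13.9%/12 = 1.15833% = 0.0115833.
Level-payment amortization: P = B₀·r / (1 − (1+r)^(−n)) = 3780.00·0.0115833 / (1 − 1.01158^(−36)).
Denominator 1 − (1+r)^(−36) = 0.339397753.
P = 43.785 / 0.339397753 ≈ 129.01.

$129.01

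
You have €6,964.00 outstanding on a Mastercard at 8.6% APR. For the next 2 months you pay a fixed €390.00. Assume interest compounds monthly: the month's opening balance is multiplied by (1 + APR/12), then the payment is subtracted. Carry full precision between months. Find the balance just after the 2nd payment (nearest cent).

Monthly rate r = 8.6%/12 = 0.716667% = 0.00716667.
Each month: B ← B·(1+r) − €390.00.
Month 1: interest €49.91; balance after payment €6,623.91.
Month 2: interest €47.47; balance after payment €6,281.38.

€6,281.38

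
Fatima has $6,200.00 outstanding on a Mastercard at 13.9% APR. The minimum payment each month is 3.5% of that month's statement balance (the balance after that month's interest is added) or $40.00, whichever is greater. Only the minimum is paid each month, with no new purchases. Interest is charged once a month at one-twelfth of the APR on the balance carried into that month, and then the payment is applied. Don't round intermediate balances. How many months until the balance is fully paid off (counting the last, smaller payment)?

106 months

Monthly rate r = 13.9%/12 = 1.15833% = 0.0115833.
While 3.5% of the post-interest balance exceeds $40.00, each month B ← (B·(1+r))·(1 − 0.035), i.e. B shrinks by the factor (1+r)·0.965 = 0.97618.
This holds for months 1–71. Entering month 72 the balance is $1,119.31; 3.5% of the post-interest balance is now below $40.00, so the flat $40.00 minimum applies from here.
From month 72 a fixed $40.00 at rate r clears $1,119.31 in 35 more payments. Total: 71 + 35 = 106 months.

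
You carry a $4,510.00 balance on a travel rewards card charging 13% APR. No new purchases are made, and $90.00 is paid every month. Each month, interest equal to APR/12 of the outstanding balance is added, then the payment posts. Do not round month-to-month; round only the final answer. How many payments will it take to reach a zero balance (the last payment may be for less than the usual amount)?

73 months

Monthly rate r = 13%/12 = 1.08333% = 0.0108333.
Recurrence: B ← B·(1+r) − $90.00.
Month 1: interest $48.86; balance after payment $4,468.86.
Month 2: interest $48.41; balance after payment $4,427.27.
Closed form: n = −ln(1 − rB₀/P)/ln(1+r) = −ln(0.45713)/ln(1.01083) ≈ 72.648, so the balance reaches zero during payment 73.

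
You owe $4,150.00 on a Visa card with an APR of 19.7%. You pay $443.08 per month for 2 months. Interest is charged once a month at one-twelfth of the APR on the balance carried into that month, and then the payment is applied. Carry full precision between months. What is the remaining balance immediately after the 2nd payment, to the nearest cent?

$3,393.94

Monthly rate r = 19.7%/12 = 1.64167% = 0.0164167.
Each month: B ← B·(1+r) − $443.08.
Month 1: interest $68.13; balance after payment $3,775.05.
Month 2: interest $61.97; balance after payment $3,393.94.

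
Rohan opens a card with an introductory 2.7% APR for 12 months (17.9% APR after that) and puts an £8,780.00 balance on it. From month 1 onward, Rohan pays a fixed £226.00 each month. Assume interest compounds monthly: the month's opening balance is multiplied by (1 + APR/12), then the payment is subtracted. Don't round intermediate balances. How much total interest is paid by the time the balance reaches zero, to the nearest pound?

£2,093

Promo months 1–12 at r₀ = 2.7%/12 = 0.00225; months 13+ at r₁ = 17.9%/12 = 0.0149167.
After month 12: iterate B ← B·(1+r₀) − £226.00 for 12 months → £6,274.20.
Then at r₁ with £226.00/mo: n₂ = −ln(1 − r₁·B/P)/ln(1+r₁) ≈ 36.11 → 37 more payments.
Total paid = 48·£226.00 + £24.57 = £10,872.57; interest = £10,872.57 − £8,780.00 = £2,092.57.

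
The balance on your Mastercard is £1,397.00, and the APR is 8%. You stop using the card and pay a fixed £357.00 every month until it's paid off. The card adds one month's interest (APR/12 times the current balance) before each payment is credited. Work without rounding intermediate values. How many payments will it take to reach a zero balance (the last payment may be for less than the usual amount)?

4 months

Monthly rate r = 8%/12 = 0.666667% = 0.00666667.
Recurrence: B ← B·(1+r) − £357.00.
Month 1: interest £9.31; balance after payment £1,049.31.
Month 2: interest £7.00; balance after payment £699.31.
Month 3: interest £4.66; balance after payment £346.97.
Month 4: interest £2.31; balance after payment £0.00.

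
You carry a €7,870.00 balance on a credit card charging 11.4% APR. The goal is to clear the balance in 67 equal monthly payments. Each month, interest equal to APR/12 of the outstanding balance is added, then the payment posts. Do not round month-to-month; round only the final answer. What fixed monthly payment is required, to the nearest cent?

Monthly rate r = 11.4%/12 = 0.95% = 0.0095.
Level-payment amortization: P = B₀·r / (1 − (1+r)^(−n)) = 7870.00·0.0095 / (1 − 1.0095^(−67)).
Denominator 1 − (1+r)^(−67) = 0.469266697.
P = 74.765 / 0.469266697 ≈ 159.32.

€159.32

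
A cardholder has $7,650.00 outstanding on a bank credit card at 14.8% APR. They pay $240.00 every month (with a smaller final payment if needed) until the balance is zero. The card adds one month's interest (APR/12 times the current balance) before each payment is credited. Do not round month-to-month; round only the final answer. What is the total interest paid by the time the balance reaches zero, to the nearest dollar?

Monthly rate r = 14.8%/12 = 1.23333% = 0.0123333.
Payoff takes n = ⌈−ln(1 − rB₀/P)/ln(1+r)⌉ = ⌈40.744⌉ = 41 payments; the last is $178.77.
Total paid = 40·$240.00 + $178.77 = $9,778.77.
Total interest = total paid − principal = $9,778.77 − $7,650.00 = $2,128.77.

$2,129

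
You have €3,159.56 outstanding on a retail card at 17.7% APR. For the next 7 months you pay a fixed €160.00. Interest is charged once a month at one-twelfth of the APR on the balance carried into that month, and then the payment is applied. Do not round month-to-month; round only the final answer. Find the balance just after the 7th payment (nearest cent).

€2,329.78

Monthly rate r = 17.7%/12 = 1.475% = 0.01475.
Each month: B ← B·(1+r) − €160.00.
Month 1: interest €46.60; balance after payment €3,046.16.
Month 2: interest €44.93; balance after payment €2,931.09.
Month 3: interest €43.23; balance after payment €2,814.33.
Month 4: interest €41.51; balance after payment €2,695.84.
Month 5: interest €39.76; balance after payment €2,575.60.
Month 6: interest €37.99; balance after payment €2,453.59.
Month 7: interest €36.19; balance after payment €2,329.78.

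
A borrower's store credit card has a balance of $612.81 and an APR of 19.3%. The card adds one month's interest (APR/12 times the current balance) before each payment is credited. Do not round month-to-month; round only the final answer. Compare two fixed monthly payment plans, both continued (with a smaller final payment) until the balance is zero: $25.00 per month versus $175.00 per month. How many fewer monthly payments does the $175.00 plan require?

28 fewer payments

Monthly rate r = 19.3%/12 = 1.60833% = 0.0160833.
At $25.00/mo: n = ⌈−ln(1 − rB₀/P)/ln(1+r)⌉ = 32 payments (last $10.48); total interest = total paid − $612.81 = $172.67.
At $175.00/mo: 4 payments (last $111.13); total interest $23.32.
Payments saved = 32 − 4 = 28.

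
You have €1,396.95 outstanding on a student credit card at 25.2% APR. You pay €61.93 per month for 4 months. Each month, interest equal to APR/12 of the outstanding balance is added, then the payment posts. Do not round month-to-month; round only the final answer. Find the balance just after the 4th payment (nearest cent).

Monthly rate r = 25.2%/12 = 2.1% = 0.021.
Each month: B ← B·(1+r) − €61.93.
Month 1: interest €29.34; balance after payment €1,364.36.
Month 2: interest €28.65; balance after payment €1,331.08.
Month 3: interest €27.95; balance after payment €1,297.10.
Month 4: interest €27.24; balance after payment €1,262.41.

€1,262.41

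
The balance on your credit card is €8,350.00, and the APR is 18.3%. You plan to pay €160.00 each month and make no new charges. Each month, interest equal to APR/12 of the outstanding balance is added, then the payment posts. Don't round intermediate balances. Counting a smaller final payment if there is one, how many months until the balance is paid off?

Monthly rate r = 18.3%/12 = 1.525% = 0.01525.
Recurrence: B ← B·(1+r) − €160.00.
Month 1: interest €127.34; balance after payment €8,317.34.
Month 2: interest €126.84; balance after payment €8,284.18.
Closed form: n = −ln(1 − rB₀/P)/ln(1+r) = −ln(0.20414)/ln(1.01525) ≈ 104.986, so the balance reaches zero during payment 105.

105 months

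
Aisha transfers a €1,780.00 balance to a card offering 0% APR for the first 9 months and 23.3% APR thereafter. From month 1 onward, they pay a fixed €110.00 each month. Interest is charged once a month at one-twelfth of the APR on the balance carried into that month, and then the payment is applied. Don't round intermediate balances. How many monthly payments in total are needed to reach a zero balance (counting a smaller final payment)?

17 payments

Promo months 1–9 at r₀ = 0%/12 = 0; months 10+ at r₁ = 23.3%/12 = 0.0194167.
After month 9 (no interest yet): B = €1,780.00 − 9·€110.00 = €790.00.
Then at r₁ with €110.00/mo: n₂ = −ln(1 − r₁·B/P)/ln(1+r₁) ≈ 7.81 → 8 more payments.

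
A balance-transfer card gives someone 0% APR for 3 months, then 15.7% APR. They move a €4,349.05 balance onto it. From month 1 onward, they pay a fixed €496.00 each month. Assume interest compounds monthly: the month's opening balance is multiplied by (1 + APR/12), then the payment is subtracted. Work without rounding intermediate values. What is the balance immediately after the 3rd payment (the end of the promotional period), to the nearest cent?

€2,861.05

Promo months 1–3 at r₀ = 0%/12 = 0; months 4+ at r₁ = 15.7%/12 = 0.0130833.
After month 3 (no interest yet): B = €4,349.05 − 3·€496.00 = €2,861.05.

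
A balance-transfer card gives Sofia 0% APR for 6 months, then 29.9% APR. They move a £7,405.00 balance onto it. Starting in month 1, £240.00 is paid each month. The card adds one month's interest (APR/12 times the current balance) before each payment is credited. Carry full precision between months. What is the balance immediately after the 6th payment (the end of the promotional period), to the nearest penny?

£5,965.00

Promo months 1–6 at r₀ = 0%/12 = 0; months 7+ at r₁ = 29.9%/12 = 0.0249167.
After month 6 (no interest yet): B = £7,405.00 − 6·£240.00 = £5,965.00.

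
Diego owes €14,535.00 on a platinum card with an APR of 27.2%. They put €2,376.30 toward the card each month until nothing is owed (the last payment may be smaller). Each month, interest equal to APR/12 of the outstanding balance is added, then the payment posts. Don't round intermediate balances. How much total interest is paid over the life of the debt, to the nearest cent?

€1,294.27

Monthly rate r = 27.2%/12 = 2.26667% = 0.0226667.
Payoff takes n = ⌈−ln(1 − rB₀/P)/ln(1+r)⌉ = ⌈6.659⌉ = 7 payments; the last is €1,571.47.
Total paid = 6·€2,376.30 + €1,571.47 = €15,829.27.
Total interest = total paid − principal = €15,829.27 − €14,535.00 = €1,294.27.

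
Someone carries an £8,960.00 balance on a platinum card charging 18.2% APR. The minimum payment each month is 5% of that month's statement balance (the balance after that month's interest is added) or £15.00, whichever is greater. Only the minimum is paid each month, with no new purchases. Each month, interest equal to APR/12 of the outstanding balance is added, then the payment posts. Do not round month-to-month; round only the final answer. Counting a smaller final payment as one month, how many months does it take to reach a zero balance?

118 months

Monthly rate r = 18.2%/12 = 1.51667% = 0.0151667.
While 5% of the post-interest balance exceeds £15.00, each month B ← (B·(1+r))·(1 − 0.05), i.e. B shrinks by the factor (1+r)·0.95 = 0.96441.
This holds for months 1–95. Entering month 96 the balance is £286.48; 5% of the post-interest balance is now below £15.00, so the flat £15.00 minimum applies from here.
From month 96 a fixed £15.00 at rate r clears £286.48 in 23 more payments. Total: 95 + 23 = 118 months.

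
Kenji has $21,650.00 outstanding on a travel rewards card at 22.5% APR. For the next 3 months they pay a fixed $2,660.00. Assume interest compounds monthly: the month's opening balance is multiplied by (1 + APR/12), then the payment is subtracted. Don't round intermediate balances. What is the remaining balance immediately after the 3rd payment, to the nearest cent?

Monthly rate r = 22.5%/12 = 1.875% = 0.01875.
Each month: B ← B·(1+r) − $2,660.00.
Month 1: interest $405.94; balance after payment $19,395.94.
Month 2: interest $363.67; balance after payment $17,099.61.
Month 3: interest $320.62; balance after payment $14,760.23.

$14,760.23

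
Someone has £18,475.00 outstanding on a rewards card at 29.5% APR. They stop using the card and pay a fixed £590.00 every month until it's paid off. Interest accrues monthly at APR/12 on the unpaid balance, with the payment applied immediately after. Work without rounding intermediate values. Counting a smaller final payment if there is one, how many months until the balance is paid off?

Monthly rate r = 29.5%/12 = 2.45833% = 0.0245833.
Recurrence: B ← B·(1+r) − £590.00.
Month 1: interest £454.18; balance after payment £18,339.18.
Month 2: interest £450.84; balance after payment £18,200.02.
Closed form: n = −ln(1 − rB₀/P)/ln(1+r) = −ln(0.23021)/ln(1.02458) ≈ 60.478, so the balance reaches zero during payment 61.

61 payments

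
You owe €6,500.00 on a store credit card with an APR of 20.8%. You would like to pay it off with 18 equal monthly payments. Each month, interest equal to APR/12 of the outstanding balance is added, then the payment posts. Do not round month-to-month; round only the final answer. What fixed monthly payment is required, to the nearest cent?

Monthly rate r = 20.8%/12 = 1.73333% = 0.0173333.
Level-payment amortization: P = B₀·r / (1 − (1+r)^(−n)) = 6500.00·0.0173333 / (1 − 1.01733^(−18)).
Denominator 1 − (1+r)^(−18) = 0.266059154.
P = 112.667 / 0.266059154 ≈ 423.46.

€423.46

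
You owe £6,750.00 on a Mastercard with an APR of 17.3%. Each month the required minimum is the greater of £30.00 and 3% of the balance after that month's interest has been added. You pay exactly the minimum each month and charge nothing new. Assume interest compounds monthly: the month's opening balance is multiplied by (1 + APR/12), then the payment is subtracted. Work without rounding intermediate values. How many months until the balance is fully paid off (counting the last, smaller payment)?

Monthly rate r = 17.3%/12 = 1.44167% = 0.0144167.
While 3% of the post-interest balance exceeds £30.00, each month B ← (B·(1+r))·(1 − 0.03), i.e. B shrinks by the factor (1+r)·0.97 = 0.98398.
This holds for months 1–120. Entering month 121 the balance is £972.47; 3% of the post-interest balance is now below £30.00, so the flat £30.00 minimum applies from here.
From month 121 a fixed £30.00 at rate r clears £972.47 in 45 more payments. Total: 120 + 45 = 165 months.

165 months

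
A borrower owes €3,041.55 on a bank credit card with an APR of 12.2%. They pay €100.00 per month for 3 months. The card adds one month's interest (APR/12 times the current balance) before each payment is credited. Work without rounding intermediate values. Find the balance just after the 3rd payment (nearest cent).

€2,832.20

Monthly rate r = 12.2%/12 = 1.01667% = 0.0101667.
Each month: B ← B·(1+r) − €100.00.
Month 1: interest €30.92; balance after payment €2,972.47.
Month 2: interest €30.22; balance after payment €2,902.69.
Month 3: interest €29.51; balance after payment €2,832.20.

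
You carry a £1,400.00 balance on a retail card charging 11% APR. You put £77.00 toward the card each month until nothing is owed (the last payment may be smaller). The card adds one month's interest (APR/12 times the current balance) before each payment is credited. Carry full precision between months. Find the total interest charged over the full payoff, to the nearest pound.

£139

Monthly rate r = 11%/12 = 0.916667% = 0.00916667.
Payoff takes n = ⌈−ln(1 − rB₀/P)/ln(1+r)⌉ = ⌈19.981⌉ = 20 payments; the last is £75.52.
Total paid = 19·£77.00 + £75.52 = £1,538.52.
Total interest = total paid − principal = £1,538.52 − £1,400.00 = £138.52.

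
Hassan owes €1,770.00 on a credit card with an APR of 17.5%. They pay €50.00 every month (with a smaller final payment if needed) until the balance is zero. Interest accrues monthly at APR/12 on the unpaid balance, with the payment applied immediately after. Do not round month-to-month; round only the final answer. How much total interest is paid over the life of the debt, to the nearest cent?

Monthly rate r = 17.5%/12 = 1.45833% = 0.0145833.
Payoff takes n = ⌈−ln(1 − rB₀/P)/ln(1+r)⌉ = ⌈50.158⌉ = 51 payments; the last is €7.94.
Total paid = 50·€50.00 + €7.94 = €2,507.94.
Total interest = total paid − principal = €2,507.94 − €1,770.00 = €737.94.

€737.94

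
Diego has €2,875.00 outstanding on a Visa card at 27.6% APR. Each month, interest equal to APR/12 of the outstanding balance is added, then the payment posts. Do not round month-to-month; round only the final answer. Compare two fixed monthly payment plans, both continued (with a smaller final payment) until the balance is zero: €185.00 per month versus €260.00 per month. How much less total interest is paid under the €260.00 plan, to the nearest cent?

Monthly rate r = 27.6%/12 = 2.3% = 0.023.
At €185.00/mo: n = ⌈−ln(1 − rB₀/P)/ln(1+r)⌉ = 20 payments (last €83.77); total interest = total paid − €2,875.00 = €723.77.
At €260.00/mo: 13 payments (last €235.72); total interest €480.72.
Interest saved = €723.77 − €480.72 = €243.05.

€243.05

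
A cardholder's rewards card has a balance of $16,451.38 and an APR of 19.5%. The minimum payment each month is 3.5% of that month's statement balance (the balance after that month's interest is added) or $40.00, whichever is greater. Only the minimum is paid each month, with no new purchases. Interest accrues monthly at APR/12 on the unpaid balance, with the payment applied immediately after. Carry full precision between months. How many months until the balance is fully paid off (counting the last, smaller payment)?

Monthly rate r = 19.5%/12 = 1.625% = 0.01625.
While 3.5% of the post-interest balance exceeds $40.00, each month B ← (B·(1+r))·(1 − 0.035), i.e. B shrinks by the factor (1+r)·0.965 = 0.98068.
This holds for months 1–138. Entering month 139 the balance is $1,114.42; 3.5% of the post-interest balance is now below $40.00, so the flat $40.00 minimum applies from here.
From month 139 a fixed $40.00 at rate r clears $1,114.42 in 38 more payments. Total: 138 + 38 = 176 months.

176 months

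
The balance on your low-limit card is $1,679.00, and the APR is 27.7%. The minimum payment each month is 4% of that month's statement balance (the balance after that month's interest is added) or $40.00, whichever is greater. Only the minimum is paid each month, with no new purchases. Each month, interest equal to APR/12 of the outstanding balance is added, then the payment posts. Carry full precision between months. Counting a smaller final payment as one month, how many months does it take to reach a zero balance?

67 months

Monthly rate r = 27.7%/12 = 2.30833% = 0.0230833.
While 4% of the post-interest balance exceeds $40.00, each month B ← (B·(1+r))·(1 − 0.04), i.e. B shrinks by the factor (1+r)·0.96 = 0.98216.
This holds for months 1–31. Entering month 32 the balance is $960.95; 4% of the post-interest balance is now below $40.00, so the flat $40.00 minimum applies from here.
From month 32 a fixed $40.00 at rate r clears $960.95 in 36 more payments. Total: 31 + 36 = 67 months.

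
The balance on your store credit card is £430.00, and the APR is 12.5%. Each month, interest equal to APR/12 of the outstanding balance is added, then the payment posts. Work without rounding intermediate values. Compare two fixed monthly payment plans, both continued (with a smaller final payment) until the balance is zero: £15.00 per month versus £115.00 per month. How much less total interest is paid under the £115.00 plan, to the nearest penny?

£72.47

Monthly rate r = 12.5%/12 = 1.04167% = 0.0104167.
At £15.00/mo: n = ⌈−ln(1 − rB₀/P)/ln(1+r)⌉ = 35 payments (last £3.43); total interest = total paid − £430.00 = £83.43.
At £115.00/mo: 4 payments (last £95.96); total interest £10.96.
Interest saved = £83.43 − £10.96 = £72.47.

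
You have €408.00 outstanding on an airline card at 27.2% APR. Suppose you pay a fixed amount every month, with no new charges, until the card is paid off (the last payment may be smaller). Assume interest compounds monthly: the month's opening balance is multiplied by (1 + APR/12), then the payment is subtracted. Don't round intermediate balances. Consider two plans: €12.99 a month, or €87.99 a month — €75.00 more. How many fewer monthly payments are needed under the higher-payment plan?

Monthly rate r = 27.2%/12 = 2.26667% = 0.0226667.
At €12.99/mo: n = ⌈−ln(1 − rB₀/P)/ln(1+r)⌉ = 56 payments (last €6.88); total interest = total paid − €408.00 = €313.33.
At €87.99/mo: 5 payments (last €84.02); total interest €27.98.
Payments saved = 56 − 5 = 51.

51 fewer payments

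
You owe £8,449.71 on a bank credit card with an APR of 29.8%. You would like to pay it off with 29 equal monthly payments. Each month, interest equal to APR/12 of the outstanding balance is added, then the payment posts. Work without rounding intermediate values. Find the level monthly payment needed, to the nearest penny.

Monthly rate r = 29.8%/12 = 2.48333% = 0.0248333.
Level-payment amortization: P = B₀·r / (1 − (1+r)^(−n)) = 8449.71·0.0248333 / (1 − 1.02483^(−29)).
Denominator 1 − (1+r)^(−29) = 0.509028862.
P = 209.834 / 0.509028862 ≈ 412.23.

£412.23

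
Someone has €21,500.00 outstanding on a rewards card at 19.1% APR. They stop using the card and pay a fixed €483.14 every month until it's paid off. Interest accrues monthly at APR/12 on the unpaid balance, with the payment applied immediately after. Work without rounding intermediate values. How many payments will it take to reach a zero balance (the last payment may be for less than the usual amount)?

Monthly rate r = 19.1%/12 = 1.59167% = 0.0159167.
Recurrence: B ← B·(1+r) − €483.14.
Month 1: interest €342.21; balance after payment €21,359.07.
Month 2: interest €339.97; balance after payment €21,215.89.
Closed form: n = −ln(1 − rB₀/P)/ln(1+r) = −ln(0.2917)/ln(1.01592) ≈ 78.020, so the balance reaches zero during payment 79.

79 payments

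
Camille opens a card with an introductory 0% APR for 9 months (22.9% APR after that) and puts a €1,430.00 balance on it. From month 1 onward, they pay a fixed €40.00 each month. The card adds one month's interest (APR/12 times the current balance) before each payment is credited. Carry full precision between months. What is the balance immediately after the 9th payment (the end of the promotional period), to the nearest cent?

Promo months 1–9 at r₀ = 0%/12 = 0; months 10+ at r₁ = 22.9%/12 = 0.0190833.
After month 9 (no interest yet): B = €1,430.00 − 9·€40.00 = €1,070.00.

€1,070.00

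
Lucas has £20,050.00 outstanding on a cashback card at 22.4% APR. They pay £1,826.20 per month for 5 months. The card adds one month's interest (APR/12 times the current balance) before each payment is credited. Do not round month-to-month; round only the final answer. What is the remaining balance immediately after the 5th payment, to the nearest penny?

Monthly rate r = 22.4%/12 = 1.86667% = 0.0186667.
Each month: B ← B·(1+r) − £1,826.20.
Month 1: interest £374.27; balance after payment £18,598.07.
Month 2: interest £347.16; balance after payment £17,119.03.
Month 3: interest £319.56; balance after payment £15,612.39.
Month 4: interest £291.43; balance after payment £14,077.62.
Month 5: interest £262.78; balance after payment £12,514.20.

£12,514.20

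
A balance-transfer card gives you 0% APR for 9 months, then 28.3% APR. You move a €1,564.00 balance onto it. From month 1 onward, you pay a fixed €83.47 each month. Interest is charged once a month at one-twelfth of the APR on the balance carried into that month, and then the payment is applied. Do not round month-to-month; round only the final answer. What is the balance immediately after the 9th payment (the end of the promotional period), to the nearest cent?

Promo months 1–9 at r₀ = 0%/12 = 0; months 10+ at r₁ = 28.3%/12 = 0.0235833.
After month 9 (no interest yet): B = €1,564.00 − 9·€83.47 = €812.77.

€812.77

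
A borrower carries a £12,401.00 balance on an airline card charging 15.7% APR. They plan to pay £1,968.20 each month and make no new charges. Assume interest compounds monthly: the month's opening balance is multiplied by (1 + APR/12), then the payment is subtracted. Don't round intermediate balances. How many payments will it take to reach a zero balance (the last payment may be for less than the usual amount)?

Monthly rate r = 15.7%/12 = 1.30833% = 0.0130833.
Recurrence: B ← B·(1+r) − £1,968.20.
Month 1: interest £162.25; balance after payment £10,595.05.
Month 2: interest £138.62; balance after payment £8,765.46.
Closed form: n = −ln(1 − rB₀/P)/ln(1+r) = −ln(0.91757)/ln(1.01308) ≈ 6.619, so the balance reaches zero during payment 7.

7 payments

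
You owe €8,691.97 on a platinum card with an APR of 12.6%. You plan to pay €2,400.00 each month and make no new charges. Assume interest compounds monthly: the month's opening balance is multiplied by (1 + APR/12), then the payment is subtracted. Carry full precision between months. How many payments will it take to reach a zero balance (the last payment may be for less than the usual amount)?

4 months

Monthly rate r = 12.6%/12 = 1.05% = 0.0105.
Recurrence: B ← B·(1+r) − €2,400.00.
Month 1: interest €91.27; balance after payment €6,383.24.
Month 2: interest €67.02; balance after payment €4,050.26.
Month 3: interest €42.53; balance after payment €1,692.79.
Month 4: interest €17.77; balance after payment €0.00.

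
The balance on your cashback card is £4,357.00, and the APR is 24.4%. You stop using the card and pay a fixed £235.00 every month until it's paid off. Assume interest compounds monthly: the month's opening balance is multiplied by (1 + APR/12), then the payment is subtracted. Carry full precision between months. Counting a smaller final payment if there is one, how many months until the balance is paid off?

24 months

Monthly rate r = 24.4%/12 = 2.03333% = 0.0203333.
Recurrence: B ← B·(1+r) − £235.00.
Month 1: interest £88.59; balance after payment £4,210.59.
Month 2: interest £85.62; balance after payment £4,061.21.
Closed form: n = −ln(1 − rB₀/P)/ln(1+r) = −ln(0.62301)/ln(1.02033) ≈ 23.507, so the balance reaches zero during payment 24.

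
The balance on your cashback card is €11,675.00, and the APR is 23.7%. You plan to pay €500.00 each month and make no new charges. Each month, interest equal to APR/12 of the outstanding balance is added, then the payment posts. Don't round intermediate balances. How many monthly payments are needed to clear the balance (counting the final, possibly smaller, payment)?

32 payments

Monthly rate r = 23.7%/12 = 1.975% = 0.01975.
Recurrence: B ← B·(1+r) − €500.00.
Month 1: interest €230.58; balance after payment €11,405.58.
Month 2: interest €225.26; balance after payment €11,130.84.
Closed form: n = −ln(1 − rB₀/P)/ln(1+r) = −ln(0.53884)/ln(1.01975) ≈ 31.617, so the balance reaches zero during payment 32.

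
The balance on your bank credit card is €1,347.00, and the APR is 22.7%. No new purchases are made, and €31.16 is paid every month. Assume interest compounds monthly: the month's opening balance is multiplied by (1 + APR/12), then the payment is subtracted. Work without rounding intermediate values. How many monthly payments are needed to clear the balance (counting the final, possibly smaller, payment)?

Monthly rate r = 22.7%/12 = 1.89167% = 0.0189167.
Recurrence: B ← B·(1+r) − €31.16.
Month 1: interest €25.48; balance after payment €1,341.32.
Month 2: interest €25.37; balance after payment €1,335.53.
Closed form: n = −ln(1 − rB₀/P)/ln(1+r) = −ln(0.18226)/ln(1.01892) ≈ 90.839, so the balance reaches zero during payment 91.

91 months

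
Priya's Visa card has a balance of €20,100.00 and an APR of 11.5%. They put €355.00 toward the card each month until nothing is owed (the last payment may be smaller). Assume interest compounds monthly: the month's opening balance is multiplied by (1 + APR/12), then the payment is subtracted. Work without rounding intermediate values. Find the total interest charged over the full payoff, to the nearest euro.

Monthly rate r = 11.5%/12 = 0.958333% = 0.00958333.
Payoff takes n = ⌈−ln(1 − rB₀/P)/ln(1+r)⌉ = ⌈82.012⌉ = 83 payments; the last is €4.40.
Total paid = 82·€355.00 + €4.40 = €29,114.40.
Total interest = total paid − principal = €29,114.40 − €20,100.00 = €9,014.40.

€9,014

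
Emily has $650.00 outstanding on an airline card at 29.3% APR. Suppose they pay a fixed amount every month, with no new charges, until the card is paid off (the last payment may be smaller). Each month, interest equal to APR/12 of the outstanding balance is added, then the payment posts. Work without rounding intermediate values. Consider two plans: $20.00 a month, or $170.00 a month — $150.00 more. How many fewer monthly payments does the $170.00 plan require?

61 fewer payments

Monthly rate r = 29.3%/12 = 2.44167% = 0.0244167.
At $20.00/mo: n = ⌈−ln(1 − rB₀/P)/ln(1+r)⌉ = 66 payments (last $8.05); total interest = total paid − $650.00 = $658.05.
At $170.00/mo: 5 payments (last $10.79); total interest $40.79.
Payments saved = 66 − 5 = 61.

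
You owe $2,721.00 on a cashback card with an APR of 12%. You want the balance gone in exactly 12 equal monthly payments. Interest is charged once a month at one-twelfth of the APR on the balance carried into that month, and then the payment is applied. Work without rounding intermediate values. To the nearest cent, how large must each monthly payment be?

$241.76

Monthly rate r = 12%/12 = 1% = 0.01.
Level-payment amortization: P = B₀·r / (1 − (1+r)^(−n)) = 2721.00·0.01 / (1 − 1.01^(−12)).
Denominator 1 − (1+r)^(−12) = 0.112550775.
P = 27.21 / 0.112550775 ≈ 241.76.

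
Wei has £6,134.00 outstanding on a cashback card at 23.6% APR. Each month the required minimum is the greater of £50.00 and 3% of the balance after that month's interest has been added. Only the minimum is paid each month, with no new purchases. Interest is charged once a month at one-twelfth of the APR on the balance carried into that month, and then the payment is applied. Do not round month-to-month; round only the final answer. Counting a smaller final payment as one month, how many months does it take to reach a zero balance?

174 months

Monthly rate r = 23.6%/12 = 1.96667% = 0.0196667.
While 3% of the post-interest balance exceeds £50.00, each month B ← (B·(1+r))·(1 − 0.03), i.e. B shrinks by the factor (1+r)·0.97 = 0.98908.
This holds for months 1–121. Entering month 122 the balance is £1,623.93; 3% of the post-interest balance is now below £50.00, so the flat £50.00 minimum applies from here.
From month 122 a fixed £50.00 at rate r clears £1,623.93 in 53 more payments. Total: 121 + 53 = 174 months.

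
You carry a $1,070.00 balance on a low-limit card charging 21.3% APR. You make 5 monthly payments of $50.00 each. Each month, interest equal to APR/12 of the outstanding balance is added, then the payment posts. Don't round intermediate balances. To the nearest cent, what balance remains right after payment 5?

Monthly rate r = 21.3%/12 = 1.775% = 0.01775.
Each month: B ← B·(1+r) − $50.00.
Month 1: interest $18.99; balance after payment $1,038.99.
Month 2: interest $18.44; balance after payment $1,007.43.
Month 3: interest $17.88; balance after payment $975.32.
Month 4: interest $17.31; balance after payment $942.63.
Month 5: interest $16.73; balance after payment $909.36.

$909.36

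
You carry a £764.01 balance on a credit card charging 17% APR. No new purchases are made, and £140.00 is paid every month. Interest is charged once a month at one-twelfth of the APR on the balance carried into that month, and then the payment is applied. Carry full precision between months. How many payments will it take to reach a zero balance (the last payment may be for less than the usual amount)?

Monthly rate r = 17%/12 = 1.41667% = 0.0141667.
Recurrence: B ← B·(1+r) − £140.00.
Month 1: interest £10.82; balance after payment £634.83.
Month 2: interest £8.99; balance after payment £503.83.
Month 3: interest £7.14; balance after payment £370.96.
Month 4: interest £5.26; balance after payment £236.22.
Month 5: interest £3.35; balance after payment £99.57.
Month 6: interest £1.41; balance after payment £0.00.

6 payments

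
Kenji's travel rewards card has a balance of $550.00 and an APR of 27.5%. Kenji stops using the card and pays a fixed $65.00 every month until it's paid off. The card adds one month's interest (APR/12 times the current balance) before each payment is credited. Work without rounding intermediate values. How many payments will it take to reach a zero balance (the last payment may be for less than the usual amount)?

Monthly rate r = 27.5%/12 = 2.29167% = 0.0229167.
Recurrence: B ← B·(1+r) − $65.00.
Month 1: interest $12.60; balance after payment $497.60.
Month 2: interest $11.40; balance after payment $444.01.
Closed form: n = −ln(1 − rB₀/P)/ln(1+r) = −ln(0.80609)/ln(1.02292) ≈ 9.514, so the balance reaches zero during payment 10.

10 payments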